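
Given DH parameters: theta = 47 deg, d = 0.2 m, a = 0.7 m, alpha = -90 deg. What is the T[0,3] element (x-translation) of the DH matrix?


T[0,3] = a * cos(theta)
= 0.7 * cos(47 deg)
= 0.7 * 0.682
= 0.4774


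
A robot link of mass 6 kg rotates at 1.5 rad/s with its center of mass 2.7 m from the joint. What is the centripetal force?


F = m * omega^2 * r
= 6 * 1.5^2 * 2.7
= 6 * 2.25 * 2.7
= 36.45 N


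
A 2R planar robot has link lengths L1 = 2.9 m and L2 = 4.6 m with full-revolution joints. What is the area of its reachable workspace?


r_max = L1 + L2 = 7.5 m
r_min = |L1 - L2| = 1.7 m
Area = pi*(r_max^2 - r_min^2)
= pi*(56.25 - 2.89)
= pi * 53.36
= 167.6354 m^2


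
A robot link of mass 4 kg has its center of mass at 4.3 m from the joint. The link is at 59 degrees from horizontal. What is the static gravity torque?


tau = m*g*L*cos(angle)
= 4 * 9.81 * 4.3 * cos(59 deg)
= 4 * 9.81 * 4.3 * 0.515
= 86.9034 Nm


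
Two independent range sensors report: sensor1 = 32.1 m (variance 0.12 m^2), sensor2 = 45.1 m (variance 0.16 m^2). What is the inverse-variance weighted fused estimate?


w1 = (1/var1) / (1/var1 + 1/var2)
   = 8.3333 / (8.3333 + 6.25) = 0.5714
w2 = 1 - w1 = 0.4286
fused = w1*s1 + w2*s2 = 18.3429 + 19.3286
= 37.6714 m


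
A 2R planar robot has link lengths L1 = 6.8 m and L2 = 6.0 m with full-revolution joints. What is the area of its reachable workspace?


r_max = L1 + L2 = 12.8 m
r_min = |L1 - L2| = 0.8 m
Area = pi*(r_max^2 - r_min^2)
= pi*(163.84 - 0.64)
= pi * 163.2
= 512.7079 m^2


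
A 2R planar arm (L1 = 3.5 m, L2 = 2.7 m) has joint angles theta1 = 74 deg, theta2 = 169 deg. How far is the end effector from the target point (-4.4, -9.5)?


End effector via forward kinematics:
x = L1*cos(t1) + L2*cos(t1+t2) = -0.261
y = L1*sin(t1) + L2*sin(t1+t2) = 0.9587
Distance to target:
d = sqrt((-4.4 - -0.261)^2 + (-9.5 - 0.9587)^2)
= sqrt(17.131 + 109.3844)
= 11.2479 m


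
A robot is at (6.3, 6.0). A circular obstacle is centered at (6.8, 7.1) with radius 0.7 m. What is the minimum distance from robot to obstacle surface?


center_dist = sqrt((6.3-6.8)^2 + (6.0-7.1)^2)
= sqrt(0.25 + 1.21)
= 1.2083
min_dist = center_dist - radius = 1.2083 - 0.7 = 0.5083 m


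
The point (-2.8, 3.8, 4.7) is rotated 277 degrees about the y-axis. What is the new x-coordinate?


Rotation about y-axis: x' = x*cos(theta) + z*sin(theta)
= -2.8 * 0.1219 + 4.7 * -0.9925
= -5.0062


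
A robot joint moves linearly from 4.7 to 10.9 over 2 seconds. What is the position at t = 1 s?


s = t/T = 1/2 = 0.5
p(t) = p0 + (pf-p0)*s
= 4.7 + (10.9 - 4.7) * 0.5
= 7.8


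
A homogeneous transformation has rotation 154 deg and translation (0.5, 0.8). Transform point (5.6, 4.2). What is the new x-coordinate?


x' = cos(theta)*px - sin(theta)*py + tx
= -0.8988*5.6 - 0.4384*4.2 + 0.5
= -6.3744


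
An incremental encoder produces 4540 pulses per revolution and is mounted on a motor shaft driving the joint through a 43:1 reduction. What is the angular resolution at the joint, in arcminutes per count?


counts per rev = 4540
effective counts at joint = 4540 * 43 = 195220
resolution = 360*60 / 195220
= 0.1106 arcmin/count


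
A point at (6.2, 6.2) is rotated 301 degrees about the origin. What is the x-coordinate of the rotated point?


x' = x*cos(theta) - y*sin(theta)
cos(301 deg) = 0.515, sin(301 deg) = -0.8572
x' = 6.2 * 0.515 - 6.2 * -0.8572
= 3.1932 - -5.3144
= 8.5077


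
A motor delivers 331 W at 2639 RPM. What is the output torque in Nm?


omega = 2639 * 2*pi/60 = 276.3554 rad/s
tau = P / omega = 331 / 276.3554
= 1.1977 Nm


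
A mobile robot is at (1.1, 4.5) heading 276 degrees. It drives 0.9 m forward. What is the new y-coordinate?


y_new = y0 + d*sin(theta)
= 4.5 + 0.9*sin(276)
= 4.5 + -0.8951
= 3.6049


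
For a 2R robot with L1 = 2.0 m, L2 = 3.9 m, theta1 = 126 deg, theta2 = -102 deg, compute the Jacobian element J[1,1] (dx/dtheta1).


J[1,1] = -L1*sin(t1) - L2*sin(t1+t2)
= -2.0*sin(126) - 3.9*sin(24)
= -3.2043


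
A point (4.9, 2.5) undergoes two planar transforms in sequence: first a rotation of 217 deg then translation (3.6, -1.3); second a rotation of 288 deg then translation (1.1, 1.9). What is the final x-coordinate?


After transform 1:
x1 = cos(217)*4.9 - sin(217)*2.5 + 3.6 = 1.1912
y1 = sin(217)*4.9 + cos(217)*2.5 + -1.3 = -6.2455
After transform 2:
x2 = cos(288)*1.1912 - sin(288)*-6.2455 + 1.1
= -4.4717


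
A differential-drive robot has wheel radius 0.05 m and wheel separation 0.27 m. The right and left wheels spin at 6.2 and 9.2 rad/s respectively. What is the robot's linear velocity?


vR = r*wR = 0.05*6.2 = 0.31 m/s
vL = r*wL = 0.05*9.2 = 0.46 m/s
v = (vR+vL)/2 = 0.385 m/s
omega = (vR-vL)/L = -0.5556 rad/s
linear velocity = 0.385 m/s


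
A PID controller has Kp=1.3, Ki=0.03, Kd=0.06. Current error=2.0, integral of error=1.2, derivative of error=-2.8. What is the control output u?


u = Kp*e + Ki*int(e) + Kd*de/dt
= 1.3*2.0 + 0.03*1.2 + 0.06*(-2.8)
= 2.6 + 0.036 + -0.168
= 2.468


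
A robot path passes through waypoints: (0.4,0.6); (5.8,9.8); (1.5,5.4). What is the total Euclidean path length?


Segment lengths:
  seg1 = sqrt((5.4)^2 + (9.2)^2) = 10.6677
  seg2 = sqrt((-4.3)^2 + (-4.4)^2) = 6.1522
Total = 16.8199


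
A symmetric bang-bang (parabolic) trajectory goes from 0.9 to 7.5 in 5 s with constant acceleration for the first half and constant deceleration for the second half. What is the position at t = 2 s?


Symmetric rest-to-rest: each phase covers (pf-p0)/2 in time T/2. 0.5*a*(T/2)^2 = (pf-p0)/2 => a = 4*(pf-p0)/T^2
a = 4*(7.5-0.9)/5^2 = 1.056
t = 2 is in the acceleration phase (t <= T/2).
p = p0 + 0.5*a*t^2 = 0.9 + 0.5*1.056*2^2
= 3.012


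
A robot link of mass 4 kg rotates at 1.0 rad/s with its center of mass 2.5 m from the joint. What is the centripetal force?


F = m * omega^2 * r
= 4 * 1.0^2 * 2.5
= 4 * 1.0 * 2.5
= 10.0 N


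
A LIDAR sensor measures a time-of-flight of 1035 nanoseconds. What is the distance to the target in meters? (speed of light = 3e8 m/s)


tof = 1035 ns = 1.035e-06 s
dist = c * tof / 2
= 3e8 * 1.035e-06 / 2
= 155.25 m


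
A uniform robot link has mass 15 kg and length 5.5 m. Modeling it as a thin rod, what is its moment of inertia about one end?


I = (1/3) * m * L^2
= (1/3) * 15 * 5.5^2
= 0.333333 * 15 * 30.25
= 151.25 kg*m^2


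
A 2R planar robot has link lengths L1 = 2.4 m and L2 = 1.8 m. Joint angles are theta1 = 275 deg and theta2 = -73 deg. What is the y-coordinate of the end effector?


Convert angles to radians: theta1 = 4.7997, theta2 = -1.2741
y = L1*sin(theta1) + L2*sin(theta1+theta2)
y = -2.3909 + -0.6743
y = -3.0652


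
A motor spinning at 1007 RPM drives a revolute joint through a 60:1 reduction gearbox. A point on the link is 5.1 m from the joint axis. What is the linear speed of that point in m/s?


omega_motor = 1007 * 2*pi/60 = 105.4528 rad/s
omega_joint = omega_motor / 60 = 1.7575 rad/s
v = omega_joint * r = 1.7575 * 5.1
= 8.9635 m/s


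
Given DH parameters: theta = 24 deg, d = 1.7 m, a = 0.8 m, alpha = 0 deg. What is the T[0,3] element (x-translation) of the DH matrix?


T[0,3] = a * cos(theta)
= 0.8 * cos(24 deg)
= 0.8 * 0.9135
= 0.7308


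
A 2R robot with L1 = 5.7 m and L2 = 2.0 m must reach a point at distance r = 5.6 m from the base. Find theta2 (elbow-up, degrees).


cos(theta2) = (r^2 - L1^2 - L2^2) / (2*L1*L2)
cos(theta2) = (31.36 - 32.49 - 4.0) / 22.8
cos(theta2) = -0.225
theta2 = 103.0029 degrees


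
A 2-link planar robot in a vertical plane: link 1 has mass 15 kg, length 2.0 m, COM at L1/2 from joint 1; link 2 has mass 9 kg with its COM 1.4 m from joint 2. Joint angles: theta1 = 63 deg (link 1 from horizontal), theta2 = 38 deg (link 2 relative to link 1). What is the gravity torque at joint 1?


Horizontal distance from joint 1 to link-1 COM:
  x_c1 = (L1/2)*cos(t1) = 1.0 * 0.454 = 0.454 m
Horizontal distance from joint 1 to link-2 COM:
  x_c2 = L1*cos(t1) + Lc2*cos(t1+t2)
       = 2.0*0.454 + 1.4*-0.1908 = 0.6408 m
tau1 = m1*g*x_c1 + m2*g*x_c2
     = 15*9.81*0.454 + 9*9.81*0.6408
     = 66.8047 + 56.5805
     = 123.3852 Nm


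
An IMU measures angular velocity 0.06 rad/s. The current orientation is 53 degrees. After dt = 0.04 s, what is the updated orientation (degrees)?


delta_theta = w * dt = 0.06 * 0.04 = 0.0024 rad
= 0.1375 deg
theta_new = 53 + 0.1375 = 53.1375 deg


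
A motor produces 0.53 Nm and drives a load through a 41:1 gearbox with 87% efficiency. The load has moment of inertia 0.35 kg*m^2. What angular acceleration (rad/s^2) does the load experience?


tau_out = tau_motor * N * eta
= 0.53 * 41 * 0.87 = 18.9051 Nm
alpha = tau_out / I = 18.9051 / 0.35
= 54.0146 rad/s^2


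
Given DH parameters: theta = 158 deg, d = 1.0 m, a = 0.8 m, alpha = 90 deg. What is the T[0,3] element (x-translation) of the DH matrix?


T[0,3] = a * cos(theta)
= 0.8 * cos(158 deg)
= 0.8 * -0.9272
= -0.7417


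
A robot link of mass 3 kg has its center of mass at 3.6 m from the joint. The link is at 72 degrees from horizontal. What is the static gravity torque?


tau = m*g*L*cos(angle)
= 3 * 9.81 * 3.6 * cos(72 deg)
= 3 * 9.81 * 3.6 * 0.309
= 32.7397 Nm


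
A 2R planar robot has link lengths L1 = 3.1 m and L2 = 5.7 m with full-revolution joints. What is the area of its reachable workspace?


r_max = L1 + L2 = 8.8 m
r_min = |L1 - L2| = 2.6 m
Area = pi*(r_max^2 - r_min^2)
= pi*(77.44 - 6.76)
= pi * 70.68
= 222.0478 m^2


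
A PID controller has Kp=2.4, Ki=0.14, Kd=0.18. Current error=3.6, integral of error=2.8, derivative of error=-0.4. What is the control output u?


u = Kp*e + Ki*int(e) + Kd*de/dt
= 2.4*3.6 + 0.14*2.8 + 0.18*(-0.4)
= 8.64 + 0.392 + -0.072
= 8.96


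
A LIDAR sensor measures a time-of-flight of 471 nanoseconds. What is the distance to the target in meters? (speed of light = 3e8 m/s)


tof = 471 ns = 4.71e-07 s
dist = c * tof / 2
= 3e8 * 4.71e-07 / 2
= 70.65 m


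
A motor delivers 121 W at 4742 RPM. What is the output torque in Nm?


omega = 4742 * 2*pi/60 = 496.5811 rad/s
tau = P / omega = 121 / 496.5811
= 0.2437 Nm


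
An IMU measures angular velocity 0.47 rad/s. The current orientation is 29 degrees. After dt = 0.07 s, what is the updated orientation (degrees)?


delta_theta = w * dt = 0.47 * 0.07 = 0.0329 rad
= 1.885 deg
theta_new = 29 + 1.885 = 30.885 deg


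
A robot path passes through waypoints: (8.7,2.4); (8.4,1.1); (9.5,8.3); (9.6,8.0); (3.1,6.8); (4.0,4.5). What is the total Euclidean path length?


Segment lengths:
  seg1 = sqrt((-0.3)^2 + (-1.3)^2) = 1.3342
  seg2 = sqrt((1.1)^2 + (7.2)^2) = 7.2835
  seg3 = sqrt((0.1)^2 + (-0.3)^2) = 0.3162
  seg4 = sqrt((-6.5)^2 + (-1.2)^2) = 6.6098
  seg5 = sqrt((0.9)^2 + (-2.3)^2) = 2.4698
Total = 18.0136


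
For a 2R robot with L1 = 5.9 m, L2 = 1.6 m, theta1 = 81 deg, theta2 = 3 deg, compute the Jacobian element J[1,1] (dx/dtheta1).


J[1,1] = -L1*sin(t1) - L2*sin(t1+t2)
= -5.9*sin(81) - 1.6*sin(84)
= -7.4186


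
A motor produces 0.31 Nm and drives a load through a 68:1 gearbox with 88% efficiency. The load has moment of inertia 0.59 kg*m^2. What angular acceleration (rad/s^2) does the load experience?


tau_out = tau_motor * N * eta
= 0.31 * 68 * 0.88 = 18.5504 Nm
alpha = tau_out / I = 18.5504 / 0.59
= 31.4414 rad/s^2


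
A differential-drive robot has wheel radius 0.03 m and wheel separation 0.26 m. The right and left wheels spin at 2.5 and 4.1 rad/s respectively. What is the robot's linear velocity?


vR = r*wR = 0.03*2.5 = 0.075 m/s
vL = r*wL = 0.03*4.1 = 0.123 m/s
v = (vR+vL)/2 = 0.099 m/s
omega = (vR-vL)/L = -0.1846 rad/s
linear velocity = 0.099 m/s


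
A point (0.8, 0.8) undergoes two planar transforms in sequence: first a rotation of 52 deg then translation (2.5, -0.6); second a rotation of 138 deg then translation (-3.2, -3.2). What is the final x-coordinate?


After transform 1:
x1 = cos(52)*0.8 - sin(52)*0.8 + 2.5 = 2.3621
y1 = sin(52)*0.8 + cos(52)*0.8 + -0.6 = 0.5229
After transform 2:
x2 = cos(138)*2.3621 - sin(138)*0.5229 + -3.2
= -5.3053


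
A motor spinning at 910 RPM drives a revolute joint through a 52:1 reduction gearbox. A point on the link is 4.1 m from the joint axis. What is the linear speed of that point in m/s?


omega_motor = 910 * 2*pi/60 = 95.295 rad/s
omega_joint = omega_motor / 52 = 1.8326 rad/s
v = omega_joint * r = 1.8326 * 4.1
= 7.5136 m/s


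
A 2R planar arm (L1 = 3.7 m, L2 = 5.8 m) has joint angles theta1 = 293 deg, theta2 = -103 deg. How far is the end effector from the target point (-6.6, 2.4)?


End effector via forward kinematics:
x = L1*cos(t1) + L2*cos(t1+t2) = -4.2662
y = L1*sin(t1) + L2*sin(t1+t2) = -4.413
Distance to target:
d = sqrt((-6.6 - -4.2662)^2 + (2.4 - -4.413)^2)
= sqrt(5.4467 + 46.4173)
= 7.2017 m


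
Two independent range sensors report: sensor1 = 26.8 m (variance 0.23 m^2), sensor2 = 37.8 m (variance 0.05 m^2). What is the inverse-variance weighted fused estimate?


w1 = (1/var1) / (1/var1 + 1/var2)
   = 4.3478 / (4.3478 + 20.0) = 0.1786
w2 = 1 - w1 = 0.8214
fused = w1*s1 + w2*s2 = 4.7857 + 31.05
= 35.8357 m


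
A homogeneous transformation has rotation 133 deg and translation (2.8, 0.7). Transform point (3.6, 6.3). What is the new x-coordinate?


x' = cos(theta)*px - sin(theta)*py + tx
= -0.682*3.6 - 0.7314*6.3 + 2.8
= -4.2627


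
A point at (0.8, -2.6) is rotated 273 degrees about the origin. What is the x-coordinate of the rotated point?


x' = x*cos(theta) - y*sin(theta)
cos(273 deg) = 0.0523, sin(273 deg) = -0.9986
x' = 0.8 * 0.0523 - -2.6 * -0.9986
= 0.0419 - 2.5964
= -2.5546


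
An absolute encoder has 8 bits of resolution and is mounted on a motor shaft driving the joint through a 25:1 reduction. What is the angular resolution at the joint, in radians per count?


counts = 2^8 = 256
effective counts at joint = 256 * 25 = 6400
resolution = 2*pi / 6400
= 9.8175e-04 rad/count


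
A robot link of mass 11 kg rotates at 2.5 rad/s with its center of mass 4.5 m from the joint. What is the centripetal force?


F = m * omega^2 * r
= 11 * 2.5^2 * 4.5
= 11 * 6.25 * 4.5
= 309.375 N


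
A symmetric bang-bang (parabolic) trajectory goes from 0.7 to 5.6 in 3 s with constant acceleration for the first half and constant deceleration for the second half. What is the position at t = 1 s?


Symmetric rest-to-rest: each phase covers (pf-p0)/2 in time T/2. 0.5*a*(T/2)^2 = (pf-p0)/2 => a = 4*(pf-p0)/T^2
a = 4*(5.6-0.7)/3^2 = 2.1778
t = 1 is in the acceleration phase (t <= T/2).
p = p0 + 0.5*a*t^2 = 0.7 + 0.5*2.1778*1^2
= 1.7889


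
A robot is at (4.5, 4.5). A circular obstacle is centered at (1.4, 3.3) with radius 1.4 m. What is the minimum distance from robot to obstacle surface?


center_dist = sqrt((4.5-1.4)^2 + (4.5-3.3)^2)
= sqrt(9.61 + 1.44)
= 3.3242
min_dist = center_dist - radius = 3.3242 - 1.4 = 1.9242 m


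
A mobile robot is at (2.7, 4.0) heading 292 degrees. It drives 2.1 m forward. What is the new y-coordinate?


y_new = y0 + d*sin(theta)
= 4.0 + 2.1*sin(292)
= 4.0 + -1.9471
= 2.0529


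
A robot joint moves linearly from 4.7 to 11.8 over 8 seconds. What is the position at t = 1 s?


s = t/T = 1/8 = 0.125
p(t) = p0 + (pf-p0)*s
= 4.7 + (11.8 - 4.7) * 0.125
= 5.5875


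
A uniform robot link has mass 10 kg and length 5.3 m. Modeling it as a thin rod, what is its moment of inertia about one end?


I = (1/3) * m * L^2
= (1/3) * 10 * 5.3^2
= 0.333333 * 10 * 28.09
= 93.6333 kg*m^2


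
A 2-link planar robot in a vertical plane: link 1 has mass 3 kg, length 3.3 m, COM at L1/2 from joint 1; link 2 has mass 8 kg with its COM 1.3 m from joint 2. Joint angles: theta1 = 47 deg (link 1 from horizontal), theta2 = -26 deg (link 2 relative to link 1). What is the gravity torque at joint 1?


Horizontal distance from joint 1 to link-1 COM:
  x_c1 = (L1/2)*cos(t1) = 1.65 * 0.682 = 1.1253 m
Horizontal distance from joint 1 to link-2 COM:
  x_c2 = L1*cos(t1) + Lc2*cos(t1+t2)
       = 3.3*0.682 + 1.3*0.9336 = 3.4642 m
tau1 = m1*g*x_c1 + m2*g*x_c2
     = 3*9.81*1.1253 + 8*9.81*3.4642
     = 33.1175 + 271.8743
     = 304.9918 Nm


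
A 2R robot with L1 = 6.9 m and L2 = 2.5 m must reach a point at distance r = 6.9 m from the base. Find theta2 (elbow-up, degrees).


cos(theta2) = (r^2 - L1^2 - L2^2) / (2*L1*L2)
cos(theta2) = (47.61 - 47.61 - 6.25) / 34.5
cos(theta2) = -0.181159
theta2 = 100.4373 degrees


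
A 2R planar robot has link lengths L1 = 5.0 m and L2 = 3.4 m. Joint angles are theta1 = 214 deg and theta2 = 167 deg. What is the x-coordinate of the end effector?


Convert angles to radians: theta1 = 3.735, theta2 = 2.9147
x = L1*cos(theta1) + L2*cos(theta1+theta2)
x = -4.1452 + 3.1742
x = -0.971


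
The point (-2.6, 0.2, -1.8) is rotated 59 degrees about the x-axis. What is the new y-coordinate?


Rotation about x-axis: y' = y*cos(theta) - z*sin(theta)
= 0.2 * 0.515 - -1.8 * 0.8572
= 1.6459


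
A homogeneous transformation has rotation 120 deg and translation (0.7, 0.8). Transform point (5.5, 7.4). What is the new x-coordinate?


x' = cos(theta)*px - sin(theta)*py + tx
= -0.5*5.5 - 0.866*7.4 + 0.7
= -8.4586


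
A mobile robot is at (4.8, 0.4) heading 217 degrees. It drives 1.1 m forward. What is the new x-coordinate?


x_new = x0 + d*cos(theta)
= 4.8 + 1.1*cos(217)
= 4.8 + -0.8785
= 3.9215


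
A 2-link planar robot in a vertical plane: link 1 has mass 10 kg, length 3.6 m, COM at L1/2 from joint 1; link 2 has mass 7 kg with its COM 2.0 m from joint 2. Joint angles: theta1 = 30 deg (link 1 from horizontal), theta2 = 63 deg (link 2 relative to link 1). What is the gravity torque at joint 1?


Horizontal distance from joint 1 to link-1 COM:
  x_c1 = (L1/2)*cos(t1) = 1.8 * 0.866 = 1.5588 m
Horizontal distance from joint 1 to link-2 COM:
  x_c2 = L1*cos(t1) + Lc2*cos(t1+t2)
       = 3.6*0.866 + 2.0*-0.0523 = 3.013 m
tau1 = m1*g*x_c1 + m2*g*x_c2
     = 10*9.81*1.5588 + 7*9.81*3.013
     = 152.9228 + 206.9041
     = 359.8268 Nm


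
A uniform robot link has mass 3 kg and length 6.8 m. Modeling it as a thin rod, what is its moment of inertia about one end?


I = (1/3) * m * L^2
= (1/3) * 3 * 6.8^2
= 0.333333 * 3 * 46.24
= 46.24 kg*m^2


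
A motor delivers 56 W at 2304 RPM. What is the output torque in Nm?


omega = 2304 * 2*pi/60 = 241.2743 rad/s
tau = P / omega = 56 / 241.2743
= 0.2321 Nm


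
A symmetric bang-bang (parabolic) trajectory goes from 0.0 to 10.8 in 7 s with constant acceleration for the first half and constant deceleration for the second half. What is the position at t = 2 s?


Symmetric rest-to-rest: each phase covers (pf-p0)/2 in time T/2. 0.5*a*(T/2)^2 = (pf-p0)/2 => a = 4*(pf-p0)/T^2
a = 4*(10.8-0.0)/7^2 = 0.8816
t = 2 is in the acceleration phase (t <= T/2).
p = p0 + 0.5*a*t^2 = 0.0 + 0.5*0.8816*2^2
= 1.7633


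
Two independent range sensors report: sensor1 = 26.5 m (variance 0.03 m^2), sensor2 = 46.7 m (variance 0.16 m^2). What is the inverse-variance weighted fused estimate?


w1 = (1/var1) / (1/var1 + 1/var2)
   = 33.3333 / (33.3333 + 6.25) = 0.8421
w2 = 1 - w1 = 0.1579
fused = w1*s1 + w2*s2 = 22.3158 + 7.3737
= 29.6895 m


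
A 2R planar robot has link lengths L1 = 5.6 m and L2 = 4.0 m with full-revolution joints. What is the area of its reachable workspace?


r_max = L1 + L2 = 9.6 m
r_min = |L1 - L2| = 1.6 m
Area = pi*(r_max^2 - r_min^2)
= pi*(92.16 - 2.56)
= pi * 89.6
= 281.4867 m^2


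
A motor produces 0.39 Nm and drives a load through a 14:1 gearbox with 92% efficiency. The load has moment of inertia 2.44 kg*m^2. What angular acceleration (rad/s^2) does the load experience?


tau_out = tau_motor * N * eta
= 0.39 * 14 * 0.92 = 5.0232 Nm
alpha = tau_out / I = 5.0232 / 2.44
= 2.0587 rad/s^2


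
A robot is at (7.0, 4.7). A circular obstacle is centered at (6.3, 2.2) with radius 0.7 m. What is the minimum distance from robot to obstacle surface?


center_dist = sqrt((7.0-6.3)^2 + (4.7-2.2)^2)
= sqrt(0.49 + 6.25)
= 2.5962
min_dist = center_dist - radius = 2.5962 - 0.7 = 1.8962 m


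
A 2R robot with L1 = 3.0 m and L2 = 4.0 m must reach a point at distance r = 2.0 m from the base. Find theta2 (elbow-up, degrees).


cos(theta2) = (r^2 - L1^2 - L2^2) / (2*L1*L2)
cos(theta2) = (4.0 - 9.0 - 16.0) / 24.0
cos(theta2) = -0.875
theta2 = 151.045 degrees


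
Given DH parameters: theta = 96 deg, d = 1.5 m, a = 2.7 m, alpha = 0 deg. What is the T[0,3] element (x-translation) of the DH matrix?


T[0,3] = a * cos(theta)
= 2.7 * cos(96 deg)
= 2.7 * -0.1045
= -0.2822


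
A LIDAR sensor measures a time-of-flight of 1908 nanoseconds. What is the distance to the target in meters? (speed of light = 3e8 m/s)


tof = 1908 ns = 1.908e-06 s
dist = c * tof / 2
= 3e8 * 1.908e-06 / 2
= 286.2 m


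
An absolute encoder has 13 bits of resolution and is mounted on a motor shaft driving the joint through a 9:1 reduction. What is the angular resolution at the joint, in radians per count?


counts = 2^13 = 8192
effective counts at joint = 8192 * 9 = 73728
resolution = 2*pi / 73728
= 8.5221e-05 rad/count


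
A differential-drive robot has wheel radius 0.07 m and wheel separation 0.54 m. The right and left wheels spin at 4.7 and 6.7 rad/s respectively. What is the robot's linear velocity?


vR = r*wR = 0.07*4.7 = 0.329 m/s
vL = r*wL = 0.07*6.7 = 0.469 m/s
v = (vR+vL)/2 = 0.399 m/s
omega = (vR-vL)/L = -0.2593 rad/s
linear velocity = 0.399 m/s


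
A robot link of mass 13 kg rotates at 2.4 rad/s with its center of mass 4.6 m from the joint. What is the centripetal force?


F = m * omega^2 * r
= 13 * 2.4^2 * 4.6
= 13 * 5.76 * 4.6
= 344.448 N


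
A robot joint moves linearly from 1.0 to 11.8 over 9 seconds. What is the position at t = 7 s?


s = t/T = 7/9 = 0.7778
p(t) = p0 + (pf-p0)*s
= 1.0 + (11.8 - 1.0) * 0.7778
= 9.4


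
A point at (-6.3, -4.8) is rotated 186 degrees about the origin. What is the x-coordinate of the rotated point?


x' = x*cos(theta) - y*sin(theta)
cos(186 deg) = -0.9945, sin(186 deg) = -0.1045
x' = -6.3 * -0.9945 - -4.8 * -0.1045
= 6.2655 - 0.5017
= 5.7638


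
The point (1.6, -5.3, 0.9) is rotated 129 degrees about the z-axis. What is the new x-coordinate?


Rotation about z-axis: x' = x*cos(theta) - y*sin(theta)
= 1.6 * -0.6293 - -5.3 * 0.7771
= 3.112


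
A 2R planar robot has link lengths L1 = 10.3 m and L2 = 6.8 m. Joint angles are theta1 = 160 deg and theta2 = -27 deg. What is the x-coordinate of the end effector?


Convert angles to radians: theta1 = 2.7925, theta2 = -0.4712
x = L1*cos(theta1) + L2*cos(theta1+theta2)
x = -9.6788 + -4.6376
x = -14.3164


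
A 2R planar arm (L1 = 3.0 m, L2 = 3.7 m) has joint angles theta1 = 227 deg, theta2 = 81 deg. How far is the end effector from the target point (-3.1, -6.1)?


End effector via forward kinematics:
x = L1*cos(t1) + L2*cos(t1+t2) = 0.232
y = L1*sin(t1) + L2*sin(t1+t2) = -5.1097
Distance to target:
d = sqrt((-3.1 - 0.232)^2 + (-6.1 - -5.1097)^2)
= sqrt(11.1019 + 0.9807)
= 3.476 m


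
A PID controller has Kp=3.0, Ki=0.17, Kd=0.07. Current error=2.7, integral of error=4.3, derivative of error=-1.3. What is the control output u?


u = Kp*e + Ki*int(e) + Kd*de/dt
= 3.0*2.7 + 0.17*4.3 + 0.07*(-1.3)
= 8.1 + 0.731 + -0.091
= 8.74


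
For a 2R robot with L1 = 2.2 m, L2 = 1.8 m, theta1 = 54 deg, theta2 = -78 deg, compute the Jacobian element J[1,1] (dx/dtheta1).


J[1,1] = -L1*sin(t1) - L2*sin(t1+t2)
= -2.2*sin(54) - 1.8*sin(-24)
= -1.0477


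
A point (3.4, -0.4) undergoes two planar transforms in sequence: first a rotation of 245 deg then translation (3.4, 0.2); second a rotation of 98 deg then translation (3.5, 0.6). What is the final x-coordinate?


After transform 1:
x1 = cos(245)*3.4 - sin(245)*-0.4 + 3.4 = 1.6006
y1 = sin(245)*3.4 + cos(245)*-0.4 + 0.2 = -2.7124
After transform 2:
x2 = cos(98)*1.6006 - sin(98)*-2.7124 + 3.5
= 5.9632


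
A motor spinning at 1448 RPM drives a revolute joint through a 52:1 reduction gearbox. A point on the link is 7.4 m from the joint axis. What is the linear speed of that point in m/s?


omega_motor = 1448 * 2*pi/60 = 151.6342 rad/s
omega_joint = omega_motor / 52 = 2.916 rad/s
v = omega_joint * r = 2.916 * 7.4
= 21.5787 m/s


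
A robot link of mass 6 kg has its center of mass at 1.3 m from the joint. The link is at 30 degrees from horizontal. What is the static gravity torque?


tau = m*g*L*cos(angle)
= 6 * 9.81 * 1.3 * cos(30 deg)
= 6 * 9.81 * 1.3 * 0.866
= 66.2665 Nm


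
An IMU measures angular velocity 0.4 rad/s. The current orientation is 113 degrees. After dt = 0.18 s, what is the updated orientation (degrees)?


delta_theta = w * dt = 0.4 * 0.18 = 0.072 rad
= 4.1253 deg
theta_new = 113 + 4.1253 = 117.1253 deg


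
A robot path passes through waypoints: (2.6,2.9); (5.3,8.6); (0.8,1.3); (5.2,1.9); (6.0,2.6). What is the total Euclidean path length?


Segment lengths:
  seg1 = sqrt((2.7)^2 + (5.7)^2) = 6.3071
  seg2 = sqrt((-4.5)^2 + (-7.3)^2) = 8.5755
  seg3 = sqrt((4.4)^2 + (0.6)^2) = 4.4407
  seg4 = sqrt((0.8)^2 + (0.7)^2) = 1.063
Total = 20.3864


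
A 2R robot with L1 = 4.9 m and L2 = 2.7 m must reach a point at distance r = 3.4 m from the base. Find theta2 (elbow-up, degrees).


cos(theta2) = (r^2 - L1^2 - L2^2) / (2*L1*L2)
cos(theta2) = (11.56 - 24.01 - 7.29) / 26.46
cos(theta2) = -0.746032
theta2 = 138.2478 degrees


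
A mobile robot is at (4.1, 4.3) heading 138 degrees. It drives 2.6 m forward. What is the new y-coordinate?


y_new = y0 + d*sin(theta)
= 4.3 + 2.6*sin(138)
= 4.3 + 1.7397
= 6.0397


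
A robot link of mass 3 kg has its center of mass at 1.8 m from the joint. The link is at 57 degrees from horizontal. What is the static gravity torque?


tau = m*g*L*cos(angle)
= 3 * 9.81 * 1.8 * cos(57 deg)
= 3 * 9.81 * 1.8 * 0.5446
= 28.8517 Nm


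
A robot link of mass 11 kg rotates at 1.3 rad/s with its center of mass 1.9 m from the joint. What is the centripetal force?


F = m * omega^2 * r
= 11 * 1.3^2 * 1.9
= 11 * 1.69 * 1.9
= 35.321 N


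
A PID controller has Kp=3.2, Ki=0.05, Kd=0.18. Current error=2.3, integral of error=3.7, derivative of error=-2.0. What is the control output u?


u = Kp*e + Ki*int(e) + Kd*de/dt
= 3.2*2.3 + 0.05*3.7 + 0.18*(-2.0)
= 7.36 + 0.185 + -0.36
= 7.185


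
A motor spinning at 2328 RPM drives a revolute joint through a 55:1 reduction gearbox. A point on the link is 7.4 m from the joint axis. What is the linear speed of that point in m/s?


omega_motor = 2328 * 2*pi/60 = 243.7876 rad/s
omega_joint = omega_motor / 55 = 4.4325 rad/s
v = omega_joint * r = 4.4325 * 7.4
= 32.8005 m/s


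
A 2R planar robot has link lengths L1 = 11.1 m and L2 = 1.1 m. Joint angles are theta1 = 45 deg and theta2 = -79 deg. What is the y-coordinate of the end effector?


Convert angles to radians: theta1 = 0.7854, theta2 = -1.3788
y = L1*sin(theta1) + L2*sin(theta1+theta2)
y = 7.8489 + -0.6151
y = 7.2338


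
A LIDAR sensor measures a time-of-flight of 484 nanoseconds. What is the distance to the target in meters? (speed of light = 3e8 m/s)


tof = 484 ns = 4.84e-07 s
dist = c * tof / 2
= 3e8 * 4.84e-07 / 2
= 72.6 m


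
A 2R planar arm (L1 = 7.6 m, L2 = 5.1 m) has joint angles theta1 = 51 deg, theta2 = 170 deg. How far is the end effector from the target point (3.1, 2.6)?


End effector via forward kinematics:
x = L1*cos(t1) + L2*cos(t1+t2) = 0.9338
y = L1*sin(t1) + L2*sin(t1+t2) = 2.5604
Distance to target:
d = sqrt((3.1 - 0.9338)^2 + (2.6 - 2.5604)^2)
= sqrt(4.6924 + 0.0016)
= 2.1665 m


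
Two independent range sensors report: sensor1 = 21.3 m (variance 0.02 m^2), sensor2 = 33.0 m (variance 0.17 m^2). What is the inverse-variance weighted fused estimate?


w1 = (1/var1) / (1/var1 + 1/var2)
   = 50.0 / (50.0 + 5.8824) = 0.8947
w2 = 1 - w1 = 0.1053
fused = w1*s1 + w2*s2 = 19.0579 + 3.4737
= 22.5316 m


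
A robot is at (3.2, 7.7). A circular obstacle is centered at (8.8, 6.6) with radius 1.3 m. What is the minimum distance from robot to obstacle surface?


center_dist = sqrt((3.2-8.8)^2 + (7.7-6.6)^2)
= sqrt(31.36 + 1.21)
= 5.707
min_dist = center_dist - radius = 5.707 - 1.3 = 4.407 m


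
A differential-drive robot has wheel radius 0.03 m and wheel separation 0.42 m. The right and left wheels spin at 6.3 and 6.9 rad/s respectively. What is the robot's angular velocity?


vR = r*wR = 0.03*6.3 = 0.189 m/s
vL = r*wL = 0.03*6.9 = 0.207 m/s
v = (vR+vL)/2 = 0.198 m/s
omega = (vR-vL)/L = -0.0429 rad/s
angular velocity = -0.0429 rad/s


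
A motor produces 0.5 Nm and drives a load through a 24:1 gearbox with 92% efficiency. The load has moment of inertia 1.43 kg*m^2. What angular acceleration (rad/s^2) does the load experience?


tau_out = tau_motor * N * eta
= 0.5 * 24 * 0.92 = 11.04 Nm
alpha = tau_out / I = 11.04 / 1.43
= 7.7203 rad/s^2


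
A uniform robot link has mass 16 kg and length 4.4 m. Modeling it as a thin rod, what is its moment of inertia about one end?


I = (1/3) * m * L^2
= (1/3) * 16 * 4.4^2
= 0.333333 * 16 * 19.36
= 103.2533 kg*m^2


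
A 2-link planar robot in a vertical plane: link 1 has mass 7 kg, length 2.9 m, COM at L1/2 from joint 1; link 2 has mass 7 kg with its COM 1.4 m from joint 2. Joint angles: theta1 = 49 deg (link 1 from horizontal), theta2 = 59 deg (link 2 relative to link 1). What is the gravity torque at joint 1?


Horizontal distance from joint 1 to link-1 COM:
  x_c1 = (L1/2)*cos(t1) = 1.45 * 0.6561 = 0.9513 m
Horizontal distance from joint 1 to link-2 COM:
  x_c2 = L1*cos(t1) + Lc2*cos(t1+t2)
       = 2.9*0.6561 + 1.4*-0.309 = 1.4699 m
tau1 = m1*g*x_c1 + m2*g*x_c2
     = 7*9.81*0.9513 + 7*9.81*1.4699
     = 65.3248 + 100.9413
     = 166.2661 Nm


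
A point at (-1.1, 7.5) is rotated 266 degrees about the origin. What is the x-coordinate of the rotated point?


x' = x*cos(theta) - y*sin(theta)
cos(266 deg) = -0.0698, sin(266 deg) = -0.9976
x' = -1.1 * -0.0698 - 7.5 * -0.9976
= 0.0767 - -7.4817
= 7.5585


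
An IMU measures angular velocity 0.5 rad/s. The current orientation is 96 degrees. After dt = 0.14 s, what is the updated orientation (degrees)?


delta_theta = w * dt = 0.5 * 0.14 = 0.07 rad
= 4.0107 deg
theta_new = 96 + 4.0107 = 100.0107 deg


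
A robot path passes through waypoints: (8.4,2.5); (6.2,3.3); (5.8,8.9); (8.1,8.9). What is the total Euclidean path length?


Segment lengths:
  seg1 = sqrt((-2.2)^2 + (0.8)^2) = 2.3409
  seg2 = sqrt((-0.4)^2 + (5.6)^2) = 5.6143
  seg3 = sqrt((2.3)^2 + (0.0)^2) = 2.3
Total = 10.2552


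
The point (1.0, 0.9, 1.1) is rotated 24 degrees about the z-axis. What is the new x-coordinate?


Rotation about z-axis: x' = x*cos(theta) - y*sin(theta)
= 1.0 * 0.9135 - 0.9 * 0.4067
= 0.5475


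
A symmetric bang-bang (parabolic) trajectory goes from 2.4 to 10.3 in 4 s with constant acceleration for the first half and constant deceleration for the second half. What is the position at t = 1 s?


Symmetric rest-to-rest: each phase covers (pf-p0)/2 in time T/2. 0.5*a*(T/2)^2 = (pf-p0)/2 => a = 4*(pf-p0)/T^2
a = 4*(10.3-2.4)/4^2 = 1.975
t = 1 is in the acceleration phase (t <= T/2).
p = p0 + 0.5*a*t^2 = 2.4 + 0.5*1.975*1^2
= 3.3875


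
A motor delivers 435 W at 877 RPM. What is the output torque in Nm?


omega = 877 * 2*pi/60 = 91.8392 rad/s
tau = P / omega = 435 / 91.8392
= 4.7365 Nm


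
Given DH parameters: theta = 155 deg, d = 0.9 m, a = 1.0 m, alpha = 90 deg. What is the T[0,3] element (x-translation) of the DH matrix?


T[0,3] = a * cos(theta)
= 1.0 * cos(155 deg)
= 1.0 * -0.9063
= -0.9063


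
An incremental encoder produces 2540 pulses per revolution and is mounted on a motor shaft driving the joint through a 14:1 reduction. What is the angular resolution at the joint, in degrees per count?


counts per rev = 2540
effective counts at joint = 2540 * 14 = 35560
resolution = 360 / 35560
= 0.0101 deg/count


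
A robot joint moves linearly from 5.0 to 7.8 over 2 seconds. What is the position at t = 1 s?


s = t/T = 1/2 = 0.5
p(t) = p0 + (pf-p0)*s
= 5.0 + (7.8 - 5.0) * 0.5
= 6.4


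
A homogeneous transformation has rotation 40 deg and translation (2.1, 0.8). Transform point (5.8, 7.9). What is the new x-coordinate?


x' = cos(theta)*px - sin(theta)*py + tx
= 0.766*5.8 - 0.6428*7.9 + 2.1
= 1.465


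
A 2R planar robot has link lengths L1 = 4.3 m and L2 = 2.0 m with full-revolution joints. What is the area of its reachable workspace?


r_max = L1 + L2 = 6.3 m
r_min = |L1 - L2| = 2.3 m
Area = pi*(r_max^2 - r_min^2)
= pi*(39.69 - 5.29)
= pi * 34.4
= 108.0708 m^2


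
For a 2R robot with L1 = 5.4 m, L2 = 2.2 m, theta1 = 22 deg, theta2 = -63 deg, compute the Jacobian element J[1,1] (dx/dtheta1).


J[1,1] = -L1*sin(t1) - L2*sin(t1+t2)
= -5.4*sin(22) - 2.2*sin(-41)
= -0.5795


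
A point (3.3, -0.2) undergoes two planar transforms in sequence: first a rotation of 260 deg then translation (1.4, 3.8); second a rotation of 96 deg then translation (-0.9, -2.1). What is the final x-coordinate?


After transform 1:
x1 = cos(260)*3.3 - sin(260)*-0.2 + 1.4 = 0.63
y1 = sin(260)*3.3 + cos(260)*-0.2 + 3.8 = 0.5849
After transform 2:
x2 = cos(96)*0.63 - sin(96)*0.5849 + -0.9
= -1.5475


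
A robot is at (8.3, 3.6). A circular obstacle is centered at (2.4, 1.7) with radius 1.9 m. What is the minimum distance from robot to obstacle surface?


center_dist = sqrt((8.3-2.4)^2 + (3.6-1.7)^2)
= sqrt(34.81 + 3.61)
= 6.1984
min_dist = center_dist - radius = 6.1984 - 1.9 = 4.2984 m


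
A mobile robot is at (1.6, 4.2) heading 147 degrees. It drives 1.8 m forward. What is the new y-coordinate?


y_new = y0 + d*sin(theta)
= 4.2 + 1.8*sin(147)
= 4.2 + 0.9804
= 5.1804


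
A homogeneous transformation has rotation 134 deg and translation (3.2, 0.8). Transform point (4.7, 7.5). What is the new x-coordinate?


x' = cos(theta)*px - sin(theta)*py + tx
= -0.6947*4.7 - 0.7193*7.5 + 3.2
= -5.4599


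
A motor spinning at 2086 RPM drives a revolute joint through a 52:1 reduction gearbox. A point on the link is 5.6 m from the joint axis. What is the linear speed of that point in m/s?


omega_motor = 2086 * 2*pi/60 = 218.4454 rad/s
omega_joint = omega_motor / 52 = 4.2009 rad/s
v = omega_joint * r = 4.2009 * 5.6
= 23.5249 m/s


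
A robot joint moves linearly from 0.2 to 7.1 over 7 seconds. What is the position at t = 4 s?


s = t/T = 4/7 = 0.5714
p(t) = p0 + (pf-p0)*s
= 0.2 + (7.1 - 0.2) * 0.5714
= 4.1429


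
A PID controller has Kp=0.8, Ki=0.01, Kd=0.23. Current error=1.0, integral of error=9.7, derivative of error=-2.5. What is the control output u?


u = Kp*e + Ki*int(e) + Kd*de/dt
= 0.8*1.0 + 0.01*9.7 + 0.23*(-2.5)
= 0.8 + 0.097 + -0.575
= 0.322


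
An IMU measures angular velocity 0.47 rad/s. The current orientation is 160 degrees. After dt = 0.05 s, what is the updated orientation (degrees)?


delta_theta = w * dt = 0.47 * 0.05 = 0.0235 rad
= 1.3465 deg
theta_new = 160 + 1.3465 = 161.3465 deg


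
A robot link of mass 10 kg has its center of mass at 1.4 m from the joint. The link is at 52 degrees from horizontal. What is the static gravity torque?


tau = m*g*L*cos(angle)
= 10 * 9.81 * 1.4 * cos(52 deg)
= 10 * 9.81 * 1.4 * 0.6157
= 84.5549 Nm


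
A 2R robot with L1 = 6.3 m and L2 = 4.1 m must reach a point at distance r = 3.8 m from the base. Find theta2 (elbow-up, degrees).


cos(theta2) = (r^2 - L1^2 - L2^2) / (2*L1*L2)
cos(theta2) = (14.44 - 39.69 - 16.81) / 51.66
cos(theta2) = -0.81417
theta2 = 144.5053 degrees


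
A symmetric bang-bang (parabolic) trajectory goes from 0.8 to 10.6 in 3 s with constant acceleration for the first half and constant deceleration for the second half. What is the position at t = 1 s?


Symmetric rest-to-rest: each phase covers (pf-p0)/2 in time T/2. 0.5*a*(T/2)^2 = (pf-p0)/2 => a = 4*(pf-p0)/T^2
a = 4*(10.6-0.8)/3^2 = 4.3556
t = 1 is in the acceleration phase (t <= T/2).
p = p0 + 0.5*a*t^2 = 0.8 + 0.5*4.3556*1^2
= 2.9778


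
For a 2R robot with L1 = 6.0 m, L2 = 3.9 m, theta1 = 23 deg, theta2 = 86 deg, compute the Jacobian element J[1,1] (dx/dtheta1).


J[1,1] = -L1*sin(t1) - L2*sin(t1+t2)
= -6.0*sin(23) - 3.9*sin(109)
= -6.0319


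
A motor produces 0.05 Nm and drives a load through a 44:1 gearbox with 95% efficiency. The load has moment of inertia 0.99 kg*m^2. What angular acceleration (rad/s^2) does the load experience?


tau_out = tau_motor * N * eta
= 0.05 * 44 * 0.95 = 2.09 Nm
alpha = tau_out / I = 2.09 / 0.99
= 2.1111 rad/s^2


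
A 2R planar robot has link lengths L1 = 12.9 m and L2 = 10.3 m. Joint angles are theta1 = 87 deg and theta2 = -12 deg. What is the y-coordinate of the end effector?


Convert angles to radians: theta1 = 1.5184, theta2 = -0.2094
y = L1*sin(theta1) + L2*sin(theta1+theta2)
y = 12.8823 + 9.949
y = 22.8314


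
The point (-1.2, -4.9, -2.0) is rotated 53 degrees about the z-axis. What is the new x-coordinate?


Rotation about z-axis: x' = x*cos(theta) - y*sin(theta)
= -1.2 * 0.6018 - -4.9 * 0.7986
= 3.1911


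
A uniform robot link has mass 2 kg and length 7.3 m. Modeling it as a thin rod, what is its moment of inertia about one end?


I = (1/3) * m * L^2
= (1/3) * 2 * 7.3^2
= 0.333333 * 2 * 53.29
= 35.5267 kg*m^2


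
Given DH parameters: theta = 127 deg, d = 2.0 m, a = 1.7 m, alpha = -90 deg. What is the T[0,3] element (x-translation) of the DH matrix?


T[0,3] = a * cos(theta)
= 1.7 * cos(127 deg)
= 1.7 * -0.6018
= -1.0231


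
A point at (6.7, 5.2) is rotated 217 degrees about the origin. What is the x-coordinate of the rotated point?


x' = x*cos(theta) - y*sin(theta)
cos(217 deg) = -0.7986, sin(217 deg) = -0.6018
x' = 6.7 * -0.7986 - 5.2 * -0.6018
= -5.3509 - -3.1294
= -2.2214


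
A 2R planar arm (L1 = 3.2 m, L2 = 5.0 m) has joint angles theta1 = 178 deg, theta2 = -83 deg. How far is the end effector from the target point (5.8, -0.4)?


End effector via forward kinematics:
x = L1*cos(t1) + L2*cos(t1+t2) = -3.6338
y = L1*sin(t1) + L2*sin(t1+t2) = 5.0927
Distance to target:
d = sqrt((5.8 - -3.6338)^2 + (-0.4 - 5.0927)^2)
= sqrt(88.9971 + 30.1692)
= 10.9163 m


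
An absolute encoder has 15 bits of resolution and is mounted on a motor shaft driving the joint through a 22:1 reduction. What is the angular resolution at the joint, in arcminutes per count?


counts = 2^15 = 32768
effective counts at joint = 32768 * 22 = 720896
resolution = 360*60 / 720896
= 0.03 arcmin/count


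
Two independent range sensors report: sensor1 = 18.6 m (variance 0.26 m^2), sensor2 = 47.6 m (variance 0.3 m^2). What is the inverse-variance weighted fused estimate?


w1 = (1/var1) / (1/var1 + 1/var2)
   = 3.8462 / (3.8462 + 3.3333) = 0.5357
w2 = 1 - w1 = 0.4643
fused = w1*s1 + w2*s2 = 9.9643 + 22.1
= 32.0643 m


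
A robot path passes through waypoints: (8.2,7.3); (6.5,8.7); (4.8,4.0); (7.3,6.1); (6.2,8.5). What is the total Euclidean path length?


Segment lengths:
  seg1 = sqrt((-1.7)^2 + (1.4)^2) = 2.2023
  seg2 = sqrt((-1.7)^2 + (-4.7)^2) = 4.998
  seg3 = sqrt((2.5)^2 + (2.1)^2) = 3.265
  seg4 = sqrt((-1.1)^2 + (2.4)^2) = 2.6401
Total = 13.1053


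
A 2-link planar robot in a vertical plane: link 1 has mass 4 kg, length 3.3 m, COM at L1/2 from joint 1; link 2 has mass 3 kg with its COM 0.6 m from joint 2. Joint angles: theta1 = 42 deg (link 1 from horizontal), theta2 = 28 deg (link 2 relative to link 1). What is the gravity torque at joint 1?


Horizontal distance from joint 1 to link-1 COM:
  x_c1 = (L1/2)*cos(t1) = 1.65 * 0.7431 = 1.2262 m
Horizontal distance from joint 1 to link-2 COM:
  x_c2 = L1*cos(t1) + Lc2*cos(t1+t2)
       = 3.3*0.7431 + 0.6*0.342 = 2.6576 m
tau1 = m1*g*x_c1 + m2*g*x_c2
     = 4*9.81*1.2262 + 3*9.81*2.6576
     = 48.1157 + 78.2129
     = 126.3285 Nm


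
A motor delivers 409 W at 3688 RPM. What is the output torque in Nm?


omega = 3688 * 2*pi/60 = 386.2065 rad/s
tau = P / omega = 409 / 386.2065
= 1.059 Nm
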